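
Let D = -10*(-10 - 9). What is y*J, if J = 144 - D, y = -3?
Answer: 138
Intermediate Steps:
D = 190 (D = -10*(-19) = 190)
J = -46 (J = 144 - 1*190 = 144 - 190 = -46)
y*J = -3*(-46) = 138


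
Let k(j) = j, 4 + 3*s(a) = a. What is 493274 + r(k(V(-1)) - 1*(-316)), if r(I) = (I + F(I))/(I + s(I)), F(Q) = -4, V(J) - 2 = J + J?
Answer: 17264616/35 ≈ 4.9327e+5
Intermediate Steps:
s(a) = -4/3 + a/3
V(J) = 2 + 2*J (V(J) = 2 + (J + J) = 2 + 2*J)
r(I) = (-4 + I)/(-4/3 + 4*I/3) (r(I) = (I - 4)/(I + (-4/3 + I/3)) = (-4 + I)/(-4/3 + 4*I/3))
493274 + r(k(V(-1)) - 1*(-316)) = 493274 + 3*(-4 + ((2 + 2*(-1)) - 1*(-316)))/(4*(-1 + ((2 + 2*(-1)) - 1*(-316)))) = 493274 + 3*(-4 + ((2 - 2) + 316))/(4*(-1 + ((2 - 2) + 316))) = 493274 + 3*(-4 + (0 + 316))/(4*(-1 + (0 + 316))) = 493274 + 3*(-4 + 316)/(4*(-1 + 316)) = 493274 + (3/4)*312/315 = 493274 + (3/4)*(1/315)*312 = 493274 + 26/35 = 17264616/35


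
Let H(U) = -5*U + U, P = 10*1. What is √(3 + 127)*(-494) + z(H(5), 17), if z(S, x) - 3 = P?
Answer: 13 - 494*√130 ≈ -5619.5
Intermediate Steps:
P = 10
H(U) = -4*U
z(S, x) = 13 (z(S, x) = 3 + 10 = 13)
√(3 + 127)*(-494) + z(H(5), 17) = √(3 + 127)*(-494) + 13 = √130*(-494) + 13 = -494*√130 + 13 = 13 - 494*√130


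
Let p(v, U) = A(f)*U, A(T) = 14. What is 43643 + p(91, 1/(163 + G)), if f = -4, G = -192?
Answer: 1265633/29 ≈ 43643.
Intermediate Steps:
p(v, U) = 14*U
43643 + p(91, 1/(163 + G)) = 43643 + 14/(163 - 192) = 43643 + 14/(-29) = 43643 + 14*(-1/29) = 43643 - 14/29 = 1265633/29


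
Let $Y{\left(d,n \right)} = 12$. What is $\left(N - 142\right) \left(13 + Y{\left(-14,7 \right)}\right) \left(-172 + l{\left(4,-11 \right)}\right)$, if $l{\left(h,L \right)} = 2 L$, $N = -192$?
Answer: $1619900$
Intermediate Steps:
$\left(N - 142\right) \left(13 + Y{\left(-14,7 \right)}\right) \left(-172 + l{\left(4,-11 \right)}\right) = \left(-192 - 142\right) \left(13 + 12\right) \left(-172 + 2 \left(-11\right)\right) = - 334 \cdot 25 \left(-172 - 22\right) = - 334 \cdot 25 \left(-194\right) = \left(-334\right) \left(-4850\right) = 1619900$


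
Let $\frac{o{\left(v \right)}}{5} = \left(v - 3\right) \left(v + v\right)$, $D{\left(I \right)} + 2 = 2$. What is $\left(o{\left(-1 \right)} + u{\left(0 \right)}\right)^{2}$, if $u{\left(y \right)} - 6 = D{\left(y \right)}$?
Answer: $2116$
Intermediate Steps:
$D{\left(I \right)} = 0$ ($D{\left(I \right)} = -2 + 2 = 0$)
$u{\left(y \right)} = 6$ ($u{\left(y \right)} = 6 + 0 = 6$)
$o{\left(v \right)} = 10 v \left(-3 + v\right)$ ($o{\left(v \right)} = 5 \left(v - 3\right) \left(v + v\right) = 5 \left(-3 + v\right) 2 v = 5 \cdot 2 v \left(-3 + v\right) = 10 v \left(-3 + v\right)$)
$\left(o{\left(-1 \right)} + u{\left(0 \right)}\right)^{2} = \left(10 \left(-1\right) \left(-3 - 1\right) + 6\right)^{2} = \left(10 \left(-1\right) \left(-4\right) + 6\right)^{2} = \left(40 + 6\right)^{2} = 46^{2} = 2116$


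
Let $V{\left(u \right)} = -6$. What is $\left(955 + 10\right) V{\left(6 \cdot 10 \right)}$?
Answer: $-5790$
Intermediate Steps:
$\left(955 + 10\right) V{\left(6 \cdot 10 \right)} = \left(955 + 10\right) \left(-6\right) = 965 \left(-6\right) = -5790$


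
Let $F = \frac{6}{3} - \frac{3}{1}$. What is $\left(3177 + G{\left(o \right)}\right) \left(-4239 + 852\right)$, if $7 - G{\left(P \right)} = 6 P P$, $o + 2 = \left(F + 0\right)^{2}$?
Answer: $-10763886$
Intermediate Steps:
$F = -1$ ($F = 6 \cdot \frac{1}{3} - 3 = 2 - 3 = -1$)
$o = -1$ ($o = -2 + \left(-1 + 0\right)^{2} = -2 + \left(-1\right)^{2} = -2 + 1 = -1$)
$G{\left(P \right)} = 7 - 6 P^{2}$ ($G{\left(P \right)} = 7 - 6 P P = 7 - 6 P^{2}$)
$\left(3177 + G{\left(o \right)}\right) \left(-4239 + 852\right) = \left(3177 + \left(7 - 6 \left(-1\right)^{2}\right)\right) \left(-4239 + 852\right) = \left(3177 + \left(7 - 6\right)\right) \left(-3387\right) = \left(3177 + 1\right) \left(-3387\right) = 3178 \left(-3387\right) = -10763886$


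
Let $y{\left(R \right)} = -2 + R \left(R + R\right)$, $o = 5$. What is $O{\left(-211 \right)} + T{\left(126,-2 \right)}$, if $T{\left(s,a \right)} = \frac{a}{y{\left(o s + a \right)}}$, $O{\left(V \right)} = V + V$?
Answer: $- \frac{166429627}{394383} \approx -422.0$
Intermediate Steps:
$O{\left(V \right)} = 2 V$
$y{\left(R \right)} = -2 + 2 R^{2}$ ($y{\left(R \right)} = -2 + R 2 R = -2 + 2 R^{2}$)
$T{\left(s,a \right)} = \frac{a}{-2 + 2 \left(a + 5 s\right)^{2}}$ ($T{\left(s,a \right)} = \frac{a}{-2 + 2 \left(5 s + a\right)^{2}} = \frac{a}{-2 + 2 \left(a + 5 s\right)^{2}}$)
$O{\left(-211 \right)} + T{\left(126,-2 \right)} = 2 \left(-211\right) + \frac{1}{2} \left(-2\right) \frac{1}{-1 + \left(-2 + 5 \cdot 126\right)^{2}} = -422 + \frac{1}{2} \left(-2\right) \frac{1}{-1 + \left(-2 + 630\right)^{2}} = -422 + \frac{1}{2} \left(-2\right) \frac{1}{-1 + 628^{2}} = -422 + \frac{1}{2} \left(-2\right) \frac{1}{-1 + 394384} = -422 + \frac{1}{2} \left(-2\right) \frac{1}{394383} = -422 - \frac{1}{394383} = - \frac{166429627}{394383}$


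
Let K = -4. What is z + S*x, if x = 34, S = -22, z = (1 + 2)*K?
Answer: -760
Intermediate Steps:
z = -12 (z = (1 + 2)*(-4) = 3*(-4) = -12)
z + S*x = -12 - 22*34 = -12 - 748 = -760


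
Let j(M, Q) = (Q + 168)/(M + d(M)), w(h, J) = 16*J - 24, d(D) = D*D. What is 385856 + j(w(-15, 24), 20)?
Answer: 12536461487/32490 ≈ 3.8586e+5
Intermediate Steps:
d(D) = D²
w(h, J) = -24 + 16*J
j(M, Q) = (168 + Q)/(M + M²) (j(M, Q) = (Q + 168)/(M + M²) = (168 + Q)/(M + M²))
385856 + j(w(-15, 24), 20) = 385856 + (168 + 20)/((-24 + 16*24)*(1 + (-24 + 16*24))) = 385856 + 188/((-24 + 384)*(1 + (-24 + 384))) = 385856 + 188/(360*(1 + 360)) = 385856 + (1/360)*188/361 = 385856 + (1/360)*(1/361)*188 = 385856 + 47/32490 = 12536461487/32490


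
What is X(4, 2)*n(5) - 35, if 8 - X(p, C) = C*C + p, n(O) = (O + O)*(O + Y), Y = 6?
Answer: -35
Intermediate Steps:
n(O) = 2*O*(6 + O) (n(O) = (O + O)*(O + 6) = (2*O)*(6 + O) = 2*O*(6 + O))
X(p, C) = 8 - p - C**2 (X(p, C) = 8 - (C*C + p) = 8 - (C**2 + p) = 8 - (p + C**2) = 8 + (-p - C**2) = 8 - p - C**2)
X(4, 2)*n(5) - 35 = (8 - 1*4 - 1*2**2)*(2*5*(6 + 5)) - 35 = (8 - 4 - 1*4)*(2*5*11) - 35 = (8 - 4 - 4)*110 - 35 = 0*110 - 35 = 0 - 35 = -35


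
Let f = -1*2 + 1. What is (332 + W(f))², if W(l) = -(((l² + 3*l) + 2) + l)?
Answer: 110889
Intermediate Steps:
f = -1 (f = -2 + 1 = -1)
W(l) = -2 - l² - 4*l (W(l) = -((2 + l² + 3*l) + l) = -(2 + l² + 4*l) = -2 - l² - 4*l)
(332 + W(f))² = (332 + (-2 - 1*(-1)² - 4*(-1)))² = (332 + (-2 - 1*1 + 4))² = (332 + (-2 - 1 + 4))² = (332 + 1)² = 333² = 110889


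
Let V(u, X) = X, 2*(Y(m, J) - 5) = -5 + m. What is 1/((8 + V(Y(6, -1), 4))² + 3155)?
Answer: 1/3299 ≈ 0.00030312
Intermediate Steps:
Y(m, J) = 5/2 + m/2 (Y(m, J) = 5 + (-5 + m)/2 = 5 + (-5/2 + m/2) = 5/2 + m/2)
1/((8 + V(Y(6, -1), 4))² + 3155) = 1/((8 + 4)² + 3155) = 1/(12² + 3155) = 1/(144 + 3155) = 1/3299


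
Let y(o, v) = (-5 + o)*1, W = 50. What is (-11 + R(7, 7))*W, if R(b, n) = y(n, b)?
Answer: -450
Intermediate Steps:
y(o, v) = -5 + o
R(b, n) = -5 + n
(-11 + R(7, 7))*W = (-11 + (-5 + 7))*50 = (-11 + 2)*50 = -9*50 = -450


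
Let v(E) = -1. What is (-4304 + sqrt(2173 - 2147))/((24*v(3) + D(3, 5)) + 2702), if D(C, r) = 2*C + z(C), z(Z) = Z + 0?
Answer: -4304/2687 + sqrt(26)/2687 ≈ -1.5999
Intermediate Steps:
z(Z) = Z
D(C, r) = 3*C (D(C, r) = 2*C + C = 3*C)
(-4304 + sqrt(2173 - 2147))/((24*v(3) + D(3, 5)) + 2702) = (-4304 + sqrt(2173 - 2147))/((24*(-1) + 3*3) + 2702) = (-4304 + sqrt(26))/((-24 + 9) + 2702) = (-4304 + sqrt(26))/(-15 + 2702) = (-4304 + sqrt(26))/2687 = (-4304 + sqrt(26))*(1/2687) = -4304/2687 + sqrt(26)/2687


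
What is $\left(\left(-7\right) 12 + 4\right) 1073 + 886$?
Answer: $-84954$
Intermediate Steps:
$\left(\left(-7\right) 12 + 4\right) 1073 + 886 = \left(-84 + 4\right) 1073 + 886 = \left(-80\right) 1073 + 886 = -85840 + 886 = -84954$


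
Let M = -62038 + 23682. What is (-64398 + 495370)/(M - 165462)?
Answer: -215486/101909 ≈ -2.1145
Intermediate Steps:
M = -38356
(-64398 + 495370)/(M - 165462) = (-64398 + 495370)/(-38356 - 165462) = 430972/(-203818) = 430972*(-1/203818) = -215486/101909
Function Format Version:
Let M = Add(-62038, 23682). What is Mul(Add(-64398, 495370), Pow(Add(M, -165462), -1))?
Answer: Rational(-215486, 101909) ≈ -2.1145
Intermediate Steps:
M = -38356
Mul(Add(-64398, 495370), Pow(Add(M, -165462), -1)) = Mul(Add(-64398, 495370), Pow(Add(-38356, -165462), -1)) = Mul(430972, Pow(-203818, -1)) = Mul(430972, Rational(-1, 203818)) = Rational(-215486, 101909)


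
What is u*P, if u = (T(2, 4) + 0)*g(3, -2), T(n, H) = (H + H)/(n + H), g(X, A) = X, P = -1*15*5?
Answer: -300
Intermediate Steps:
P = -75 (P = -15*5 = -75)
T(n, H) = 2*H/(H + n) (T(n, H) = (2*H)/(H + n) = 2*H/(H + n))
u = 4 (u = (2*4/(4 + 2) + 0)*3 = (2*4/6 + 0)*3 = (2*4*(⅙) + 0)*3 = (4/3 + 0)*3 = (4/3)*3 = 4)
u*P = 4*(-75) = -300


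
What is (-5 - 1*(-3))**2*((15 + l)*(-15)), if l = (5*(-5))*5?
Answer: 6600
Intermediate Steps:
l = -125 (l = -25*5 = -125)
(-5 - 1*(-3))**2*((15 + l)*(-15)) = (-5 - 1*(-3))**2*((15 - 125)*(-15)) = (-5 + 3)**2*(-110*(-15)) = (-2)**2*1650 = 4*1650 = 6600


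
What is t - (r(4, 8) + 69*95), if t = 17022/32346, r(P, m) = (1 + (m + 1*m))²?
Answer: -36893167/5391 ≈ -6843.5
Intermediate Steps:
r(P, m) = (1 + 2*m)² (r(P, m) = (1 + (m + m))² = (1 + 2*m)²)
t = 2837/5391 (t = 17022*(1/32346) = 2837/5391 ≈ 0.52625)
t - (r(4, 8) + 69*95) = 2837/5391 - ((1 + 2*8)² + 69*95) = 2837/5391 - ((1 + 16)² + 6555) = 2837/5391 - (17² + 6555) = 2837/5391 - (289 + 6555) = 2837/5391 - 1*6844 = 2837/5391 - 6844 = -36893167/5391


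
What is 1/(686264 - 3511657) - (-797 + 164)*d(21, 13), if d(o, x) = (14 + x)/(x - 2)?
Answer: 48288791752/31079323 ≈ 1553.7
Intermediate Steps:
d(o, x) = (14 + x)/(-2 + x)
1/(686264 - 3511657) - (-797 + 164)*d(21, 13) = 1/(686264 - 3511657) - (-797 + 164)*(14 + 13)/(-2 + 13) = 1/(-2825393) - (-633)*27/11 = -1/2825393 - (-633)*(1/11)*27 = -1/2825393 - (-633)*27/11 = -1/2825393 - 1*(-17091/11) = -1/2825393 + 17091/11 = 48288791752/31079323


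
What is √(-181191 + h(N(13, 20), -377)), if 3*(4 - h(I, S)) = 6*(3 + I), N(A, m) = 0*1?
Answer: I*√181193 ≈ 425.67*I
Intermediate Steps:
N(A, m) = 0
h(I, S) = -2 - 2*I (h(I, S) = 4 - 2*(3 + I) = 4 - (18 + 6*I)/3 = 4 + (-6 - 2*I) = -2 - 2*I)
√(-181191 + h(N(13, 20), -377)) = √(-181191 + (-2 - 2*0)) = √(-181191 + (-2 + 0)) = √(-181191 - 2) = √(-181193) = I*√181193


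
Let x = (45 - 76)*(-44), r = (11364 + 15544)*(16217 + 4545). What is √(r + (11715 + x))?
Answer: 5*√22347079 ≈ 23636.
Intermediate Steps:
r = 558663896 (r = 26908*20762 = 558663896)
x = 1364 (x = -31*(-44) = 1364)
√(r + (11715 + x)) = √(558663896 + (11715 + 1364)) = √(558663896 + 13079) = √558676975 = 5*√22347079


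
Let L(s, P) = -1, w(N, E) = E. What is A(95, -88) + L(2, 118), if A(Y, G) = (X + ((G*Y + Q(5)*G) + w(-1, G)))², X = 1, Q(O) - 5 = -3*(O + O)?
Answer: 39025008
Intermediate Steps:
Q(O) = 5 - 6*O (Q(O) = 5 - 3*(O + O) = 5 - 6*O)
A(Y, G) = (1 - 24*G + G*Y)² (A(Y, G) = (1 + ((G*Y + (5 - 6*5)*G) + G))² = (1 + ((G*Y + (5 - 30)*G) + G))² = (1 + ((G*Y - 25*G) + G))² = (1 + ((-25*G + G*Y) + G))² = (1 + (-24*G + G*Y))² = (1 - 24*G + G*Y)²)
A(95, -88) + L(2, 118) = (1 - 24*(-88) - 88*95)² - 1 = (1 + 2112 - 8360)² - 1 = (-6247)² - 1 = 39025009 - 1 = 39025008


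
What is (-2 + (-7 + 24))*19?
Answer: 285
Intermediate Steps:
(-2 + (-7 + 24))*19 = (-2 + 17)*19 = 15*19 = 285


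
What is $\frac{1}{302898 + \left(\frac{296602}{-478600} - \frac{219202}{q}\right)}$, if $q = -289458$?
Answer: $\frac{34633649700}{10490467990894471} \approx 3.3014 \cdot 10^{-6}$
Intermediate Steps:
$\frac{1}{302898 + \left(\frac{296602}{-478600} - \frac{219202}{q}\right)} = \frac{1}{302898 + \left(\frac{296602}{-478600} - \frac{219202}{-289458}\right)} = \frac{1}{302898 + \left(296602 \left(- \frac{1}{478600}\right) - - \frac{109601}{144729}\right)} = \frac{1}{302898 + \left(- \frac{148301}{239300} + \frac{109601}{144729}\right)} = \frac{1}{302898 + \frac{4764063871}{34633649700}} = \frac{1}{\frac{10490467990894471}{34633649700}} = \frac{34633649700}{10490467990894471}$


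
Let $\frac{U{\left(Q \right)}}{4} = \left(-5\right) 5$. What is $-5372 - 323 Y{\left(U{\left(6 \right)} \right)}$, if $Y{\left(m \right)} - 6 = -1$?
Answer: $-6987$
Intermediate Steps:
$U{\left(Q \right)} = -100$ ($U{\left(Q \right)} = 4 \left(\left(-5\right) 5\right) = 4 \left(-25\right) = -100$)
$Y{\left(m \right)} = 5$ ($Y{\left(m \right)} = 6 - 1 = 5$)
$-5372 - 323 Y{\left(U{\left(6 \right)} \right)} = -5372 - 323 \cdot 5 = -5372 - 1615 = -6987$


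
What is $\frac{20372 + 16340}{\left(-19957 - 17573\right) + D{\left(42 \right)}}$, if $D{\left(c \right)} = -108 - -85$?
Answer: $- \frac{36712}{37553} \approx -0.9776$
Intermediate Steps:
$D{\left(c \right)} = -23$ ($D{\left(c \right)} = -108 + 85 = -23$)
$\frac{20372 + 16340}{\left(-19957 - 17573\right) + D{\left(42 \right)}} = \frac{20372 + 16340}{\left(-19957 - 17573\right) - 23} = \frac{36712}{-37530 - 23} = \frac{36712}{-37553} = 36712 \left(- \frac{1}{37553}\right) = - \frac{36712}{37553}$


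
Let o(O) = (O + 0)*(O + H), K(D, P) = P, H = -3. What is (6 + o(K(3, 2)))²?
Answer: 16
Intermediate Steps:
o(O) = O*(-3 + O) (o(O) = (O + 0)*(O - 3) = O*(-3 + O))
(6 + o(K(3, 2)))² = (6 + 2*(-3 + 2))² = (6 + 2*(-1))² = (6 - 2)² = 4² = 16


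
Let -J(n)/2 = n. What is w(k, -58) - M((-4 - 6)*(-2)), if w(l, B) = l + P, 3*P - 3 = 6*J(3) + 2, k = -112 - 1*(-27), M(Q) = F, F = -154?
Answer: 176/3 ≈ 58.667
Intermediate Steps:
J(n) = -2*n
M(Q) = -154
k = -85 (k = -112 + 27 = -85)
P = -31/3 (P = 1 + (6*(-2*3) + 2)/3 = 1 + (6*(-6) + 2)/3 = 1 + (-36 + 2)/3 = 1 + (⅓)*(-34) = 1 - 34/3 = -31/3 ≈ -10.333)
w(l, B) = -31/3 + l (w(l, B) = l - 31/3 = -31/3 + l)
w(k, -58) - M((-4 - 6)*(-2)) = (-31/3 - 85) - 1*(-154) = -286/3 + 154 = 176/3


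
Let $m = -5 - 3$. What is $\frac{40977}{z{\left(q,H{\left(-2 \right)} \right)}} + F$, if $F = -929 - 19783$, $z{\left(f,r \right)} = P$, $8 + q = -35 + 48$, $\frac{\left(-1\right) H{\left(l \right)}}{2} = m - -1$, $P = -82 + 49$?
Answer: $- \frac{241491}{11} \approx -21954.0$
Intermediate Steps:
$P = -33$
$m = -8$
$H{\left(l \right)} = 14$ ($H{\left(l \right)} = - 2 \left(-8 - -1\right) = - 2 \left(-8 + 1\right) = \left(-2\right) \left(-7\right) = 14$)
$q = 5$ ($q = -8 + \left(-35 + 48\right) = -8 + 13 = 5$)
$z{\left(f,r \right)} = -33$
$F = -20712$
$\frac{40977}{z{\left(q,H{\left(-2 \right)} \right)}} + F = \frac{40977}{-33} - 20712 = 40977 \left(- \frac{1}{33}\right) - 20712 = - \frac{13659}{11} - 20712 = - \frac{241491}{11}$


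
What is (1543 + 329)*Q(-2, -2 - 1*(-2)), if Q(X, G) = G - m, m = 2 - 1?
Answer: -1872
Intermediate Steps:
m = 1
Q(X, G) = -1 + G (Q(X, G) = G - 1*1 = G - 1 = -1 + G)
(1543 + 329)*Q(-2, -2 - 1*(-2)) = (1543 + 329)*(-1 + (-2 - 1*(-2))) = 1872*(-1 + (-2 + 2)) = 1872*(-1 + 0) = 1872*(-1) = -1872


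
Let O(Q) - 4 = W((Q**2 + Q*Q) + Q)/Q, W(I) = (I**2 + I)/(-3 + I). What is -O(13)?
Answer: -908/29 ≈ -31.310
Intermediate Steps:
W(I) = (I + I**2)/(-3 + I)
O(Q) = 4 + (Q + 2*Q**2)*(1 + Q + 2*Q**2)/(Q*(-3 + Q + 2*Q**2)) (O(Q) = 4 + (((Q**2 + Q*Q) + Q)*(1 + ((Q**2 + Q*Q) + Q))/(-3 + ((Q**2 + Q*Q) + Q)))/Q = 4 + (((Q**2 + Q**2) + Q)*(1 + ((Q**2 + Q**2) + Q))/(-3 + ((Q**2 + Q**2) + Q)))/Q = 4 + ((2*Q**2 + Q)*(1 + (2*Q**2 + Q))/(-3 + (2*Q**2 + Q)))/Q = 4 + ((Q + 2*Q**2)*(1 + (Q + 2*Q**2))/(-3 + (Q + 2*Q**2)))/Q = 4 + ((Q + 2*Q**2)*(1 + Q + 2*Q**2)/(-3 + Q + 2*Q**2))/Q = 4 + (Q + 2*Q**2)*(1 + Q + 2*Q**2)/(Q*(-3 + Q + 2*Q**2)))
-O(13) = -(-11 + 4*13**3 + 7*13 + 12*13**2)/(-3 + 13 + 2*13**2) = -(-11 + 4*2197 + 91 + 12*169)/(-3 + 13 + 2*169) = -(-11 + 8788 + 91 + 2028)/(-3 + 13 + 338) = -10896/348 = -1*908/29 = -908/29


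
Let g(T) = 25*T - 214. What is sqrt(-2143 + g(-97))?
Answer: I*sqrt(4782) ≈ 69.152*I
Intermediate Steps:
g(T) = -214 + 25*T
sqrt(-2143 + g(-97)) = sqrt(-2143 + (-214 + 25*(-97))) = sqrt(-2143 + (-214 - 2425)) = sqrt(-2143 - 2639) = sqrt(-4782) = I*sqrt(4782)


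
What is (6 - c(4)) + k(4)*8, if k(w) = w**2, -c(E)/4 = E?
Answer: 150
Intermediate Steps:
c(E) = -4*E
(6 - c(4)) + k(4)*8 = (6 - (-4)*4) + 4**2*8 = (6 - 1*(-16)) + 16*8 = (6 + 16) + 128 = 22 + 128 = 150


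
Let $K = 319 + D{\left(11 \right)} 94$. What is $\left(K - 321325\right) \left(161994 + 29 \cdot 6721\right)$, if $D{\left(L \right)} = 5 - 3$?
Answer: $-114500906654$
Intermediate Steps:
$D{\left(L \right)} = 2$
$K = 507$ ($K = 319 + 2 \cdot 94 = 319 + 188 = 507$)
$\left(K - 321325\right) \left(161994 + 29 \cdot 6721\right) = \left(507 - 321325\right) \left(161994 + 29 \cdot 6721\right) = - 320818 \left(161994 + 194909\right) = \left(-320818\right) 356903 = -114500906654$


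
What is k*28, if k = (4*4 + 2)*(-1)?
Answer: -504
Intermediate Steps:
k = -18 (k = (16 + 2)*(-1) = 18*(-1) = -18)
k*28 = -18*28 = -504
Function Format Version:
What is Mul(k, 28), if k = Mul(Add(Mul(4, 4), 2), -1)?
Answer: -504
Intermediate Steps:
k = -18 (k = Mul(Add(16, 2), -1) = Mul(18, -1) = -18)
Mul(k, 28) = Mul(-18, 28) = -504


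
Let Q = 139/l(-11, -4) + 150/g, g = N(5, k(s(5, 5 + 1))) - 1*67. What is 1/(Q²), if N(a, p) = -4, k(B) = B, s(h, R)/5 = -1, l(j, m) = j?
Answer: 609961/132687361 ≈ 0.0045970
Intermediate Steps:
s(h, R) = -5 (s(h, R) = 5*(-1) = -5)
g = -71 (g = -4 - 1*67 = -4 - 67 = -71)
Q = -11519/781 (Q = 139/(-11) + 150/(-71) = 139*(-1/11) + 150*(-1/71) = -139/11 - 150/71 = -11519/781 ≈ -14.749)
1/(Q²) = 1/((-11519/781)²) = 1/(132687361/609961) = 609961/132687361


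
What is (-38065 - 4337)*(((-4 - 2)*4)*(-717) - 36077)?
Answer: 800083338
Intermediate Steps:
(-38065 - 4337)*(((-4 - 2)*4)*(-717) - 36077) = -42402*(-6*4*(-717) - 36077) = -42402*(-24*(-717) - 36077) = -42402*(17208 - 36077) = -42402*(-18869) = 800083338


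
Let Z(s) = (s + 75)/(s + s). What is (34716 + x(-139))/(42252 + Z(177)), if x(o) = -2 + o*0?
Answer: 1024063/1246455 ≈ 0.82158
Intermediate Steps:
x(o) = -2 (x(o) = -2 + 0 = -2)
Z(s) = (75 + s)/(2*s) (Z(s) = (75 + s)/((2*s)) = (75 + s)*(1/(2*s)) = (75 + s)/(2*s))
(34716 + x(-139))/(42252 + Z(177)) = (34716 - 2)/(42252 + (½)*(75 + 177)/177) = 34714/(42252 + (½)*(1/177)*252) = 34714/(42252 + 42/59) = 34714/(2492910/59) = 34714*(59/2492910) = 1024063/1246455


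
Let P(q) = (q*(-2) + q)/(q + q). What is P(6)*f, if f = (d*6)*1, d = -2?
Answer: 6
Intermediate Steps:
f = -12 (f = -2*6*1 = -12*1 = -12)
P(q) = -½ (P(q) = (-2*q + q)/((2*q)) = (-q)*(1/(2*q)) = -½)
P(6)*f = -½*(-12) = 6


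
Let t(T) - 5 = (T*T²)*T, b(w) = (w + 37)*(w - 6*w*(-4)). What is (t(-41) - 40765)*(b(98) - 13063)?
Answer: 884758612687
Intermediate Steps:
b(w) = 25*w*(37 + w) (b(w) = (37 + w)*(w + 24*w) = (37 + w)*(25*w) = 25*w*(37 + w))
t(T) = 5 + T⁴ (t(T) = 5 + (T*T²)*T = 5 + T³*T = 5 + T⁴)
(t(-41) - 40765)*(b(98) - 13063) = ((5 + (-41)⁴) - 40765)*(25*98*(37 + 98) - 13063) = ((5 + 2825761) - 40765)*(25*98*135 - 13063) = (2825766 - 40765)*(330750 - 13063) = 2785001*317687 = 884758612687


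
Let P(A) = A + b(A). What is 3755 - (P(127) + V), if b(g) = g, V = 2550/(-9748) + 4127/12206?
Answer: 52069273424/14873011 ≈ 3500.9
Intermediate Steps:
V = 1138087/14873011 (V = 2550*(-1/9748) + 4127*(1/12206) = -1275/4874 + 4127/12206 = 1138087/14873011 ≈ 0.076520)
P(A) = 2*A (P(A) = A + A = 2*A)
3755 - (P(127) + V) = 3755 - (2*127 + 1138087/14873011) = 3755 - (254 + 1138087/14873011) = 3755 - 1*3778882881/14873011 = 3755 - 3778882881/14873011 = 52069273424/14873011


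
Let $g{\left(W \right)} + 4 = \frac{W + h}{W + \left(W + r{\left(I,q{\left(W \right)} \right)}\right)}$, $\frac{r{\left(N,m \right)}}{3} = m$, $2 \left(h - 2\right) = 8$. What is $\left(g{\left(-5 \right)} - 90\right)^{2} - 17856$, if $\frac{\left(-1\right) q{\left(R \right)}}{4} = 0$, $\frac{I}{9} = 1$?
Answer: $- \frac{900119}{100} \approx -9001.2$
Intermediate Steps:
$h = 6$ ($h = 2 + \frac{1}{2} \cdot 8 = 2 + 4 = 6$)
$I = 9$ ($I = 9 \cdot 1 = 9$)
$q{\left(R \right)} = 0$ ($q{\left(R \right)} = \left(-4\right) 0 = 0$)
$r{\left(N,m \right)} = 3 m$
$g{\left(W \right)} = -4 + \frac{6 + W}{2 W}$ ($g{\left(W \right)} = -4 + \frac{W + 6}{W + \left(W + 3 \cdot 0\right)} = -4 + \frac{6 + W}{W + \left(W + 0\right)} = -4 + \frac{6 + W}{W + W} = -4 + \frac{6 + W}{2 W}$)
$\left(g{\left(-5 \right)} - 90\right)^{2} - 17856 = \left(\left(- \frac{7}{2} + \frac{3}{-5}\right) - 90\right)^{2} - 17856 = \left(\left(- \frac{7}{2} + 3 \left(- \frac{1}{5}\right)\right) - 90\right)^{2} - 17856 = \left(\left(- \frac{7}{2} - \frac{3}{5}\right) - 90\right)^{2} - 17856 = \left(- \frac{41}{10} - 90\right)^{2} - 17856 = \left(- \frac{941}{10}\right)^{2} - 17856 = \frac{885481}{100} - 17856 = - \frac{900119}{100}$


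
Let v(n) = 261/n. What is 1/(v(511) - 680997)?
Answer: -511/347989206 ≈ -1.4684e-6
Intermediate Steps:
1/(v(511) - 680997) = 1/(261/511 - 680997) = 1/(-347989206/511) = -511/347989206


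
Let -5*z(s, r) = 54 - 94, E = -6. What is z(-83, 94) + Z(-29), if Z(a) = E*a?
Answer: 182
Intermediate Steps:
Z(a) = -6*a
z(s, r) = 8 (z(s, r) = -(54 - 94)/5 = -⅕*(-40) = 8)
z(-83, 94) + Z(-29) = 8 - 6*(-29) = 8 + 174 = 182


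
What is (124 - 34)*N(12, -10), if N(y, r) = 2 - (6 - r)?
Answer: -1260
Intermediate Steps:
N(y, r) = -4 + r (N(y, r) = 2 + (-6 + r) = -4 + r)
(124 - 34)*N(12, -10) = (124 - 34)*(-4 - 10) = 90*(-14) = -1260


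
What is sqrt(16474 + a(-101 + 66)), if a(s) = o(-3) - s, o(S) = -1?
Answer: 2*sqrt(4127) ≈ 128.48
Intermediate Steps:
a(s) = -1 - s
sqrt(16474 + a(-101 + 66)) = sqrt(16474 + (-1 - (-101 + 66))) = sqrt(16474 + (-1 - 1*(-35))) = sqrt(16474 + (-1 + 35)) = sqrt(16474 + 34) = sqrt(16508) = 2*sqrt(4127)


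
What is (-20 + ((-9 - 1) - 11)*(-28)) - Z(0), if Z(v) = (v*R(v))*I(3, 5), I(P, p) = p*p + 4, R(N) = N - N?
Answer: 568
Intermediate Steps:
R(N) = 0
I(P, p) = 4 + p² (I(P, p) = p² + 4 = 4 + p²)
Z(v) = 0 (Z(v) = (v*0)*(4 + 5²) = 0*(4 + 25) = 0*29 = 0)
(-20 + ((-9 - 1) - 11)*(-28)) - Z(0) = (-20 + ((-9 - 1) - 11)*(-28)) - 1*0 = (-20 + (-10 - 11)*(-28)) + 0 = (-20 - 21*(-28)) + 0 = (-20 + 588) + 0 = 568 + 0 = 568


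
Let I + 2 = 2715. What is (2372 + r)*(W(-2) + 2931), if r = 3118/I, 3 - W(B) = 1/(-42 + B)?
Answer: 415586093169/59686 ≈ 6.9629e+6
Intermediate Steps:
I = 2713 (I = -2 + 2715 = 2713)
W(B) = 3 - 1/(-42 + B)
r = 3118/2713 ≈ 1.1493
(2372 + r)*(W(-2) + 2931) = (2372 + 3118/2713)*((-127 + 3*(-2))/(-42 - 2) + 2931) = 6438354*((-127 - 6)/(-44) + 2931)/2713 = 6438354*(-1/44*(-133) + 2931)/2713 = 6438354*(133/44 + 2931)/2713 = (6438354/2713)*(129097/44) = 415586093169/59686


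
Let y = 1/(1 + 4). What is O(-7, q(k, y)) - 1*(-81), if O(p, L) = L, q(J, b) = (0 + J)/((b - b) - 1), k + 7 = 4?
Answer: 84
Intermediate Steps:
k = -3 (k = -7 + 4 = -3)
y = ⅕ (y = 1/5 = ⅕ ≈ 0.20000)
q(J, b) = -J (q(J, b) = J/(0 - 1) = J/(-1) = J*(-1) = -J)
O(-7, q(k, y)) - 1*(-81) = -1*(-3) - 1*(-81) = 3 + 81 = 84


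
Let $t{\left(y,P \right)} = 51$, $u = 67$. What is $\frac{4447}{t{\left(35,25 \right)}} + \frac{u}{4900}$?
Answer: $\frac{21793717}{249900} \approx 87.21$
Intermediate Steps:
$\frac{4447}{t{\left(35,25 \right)}} + \frac{u}{4900} = \frac{4447}{51} + \frac{67}{4900} = \frac{21793717}{249900}$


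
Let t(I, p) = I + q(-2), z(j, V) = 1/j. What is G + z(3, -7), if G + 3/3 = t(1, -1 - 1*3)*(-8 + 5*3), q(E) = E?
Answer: -23/3 ≈ -7.6667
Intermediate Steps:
t(I, p) = -2 + I (t(I, p) = I - 2 = -2 + I)
G = -8 (G = -1 + (-2 + 1)*(-8 + 5*3) = -1 - (-8 + 15) = -1 - 1*7 = -1 - 7 = -8)
G + z(3, -7) = -8 + 1/3 = -23/3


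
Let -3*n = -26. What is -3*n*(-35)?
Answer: 910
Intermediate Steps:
n = 26/3 (n = -⅓*(-26) = 26/3 ≈ 8.6667)
-3*n*(-35) = -3*26/3*(-35) = -26*(-35) = 910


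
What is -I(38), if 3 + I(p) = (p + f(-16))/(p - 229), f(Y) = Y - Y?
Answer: 611/191 ≈ 3.1990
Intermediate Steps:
f(Y) = 0
I(p) = -3 + p/(-229 + p) (I(p) = -3 + (p + 0)/(p - 229) = -3 + p/(-229 + p))
-I(38) = -(687 - 2*38)/(-229 + 38) = -(687 - 76)/(-191) = -(-1)*611/191 = -1*(-611/191) = 611/191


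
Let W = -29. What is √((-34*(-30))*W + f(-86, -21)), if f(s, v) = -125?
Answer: I*√29705 ≈ 172.35*I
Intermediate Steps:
√((-34*(-30))*W + f(-86, -21)) = √(-34*(-30)*(-29) - 125) = √(1020*(-29) - 125) = √(-29580 - 125) = √(-29705) = I*√29705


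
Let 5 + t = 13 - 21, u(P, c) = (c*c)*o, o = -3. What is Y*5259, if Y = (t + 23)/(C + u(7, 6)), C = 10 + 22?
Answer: -26295/38 ≈ -691.97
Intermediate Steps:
C = 32
u(P, c) = -3*c² (u(P, c) = (c*c)*(-3) = c²*(-3) = -3*c²)
t = -13 (t = -5 + (13 - 21) = -5 - 8 = -13)
Y = -5/38 (Y = (-13 + 23)/(32 - 3*6²) = 10/(32 - 3*36) = 10/(32 - 108) = 10/(-76) = 10*(-1/76) = -5/38 ≈ -0.13158)
Y*5259 = -5/38*5259 = -26295/38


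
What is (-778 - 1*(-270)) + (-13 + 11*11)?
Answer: -400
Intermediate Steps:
(-778 - 1*(-270)) + (-13 + 11*11) = (-778 + 270) + (-13 + 121) = -508 + 108 = -400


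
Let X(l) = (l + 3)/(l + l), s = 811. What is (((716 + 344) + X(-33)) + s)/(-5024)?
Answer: -10293/27632 ≈ -0.37250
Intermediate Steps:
X(l) = (3 + l)/(2*l) (X(l) = (3 + l)/((2*l)) = (3 + l)*(1/(2*l)) = (3 + l)/(2*l))
(((716 + 344) + X(-33)) + s)/(-5024) = (((716 + 344) + (½)*(3 - 33)/(-33)) + 811)/(-5024) = ((1060 + (½)*(-1/33)*(-30)) + 811)*(-1/5024) = ((1060 + 5/11) + 811)*(-1/5024) = (11665/11 + 811)*(-1/5024) = (20586/11)*(-1/5024) = -10293/27632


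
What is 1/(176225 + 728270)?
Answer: 1/904495 ≈ 1.1056e-6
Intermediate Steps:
1/(176225 + 728270) = 1/904495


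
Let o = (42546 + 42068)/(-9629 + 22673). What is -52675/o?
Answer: -343546350/42307 ≈ -8120.3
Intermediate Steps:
o = 42307/6522 (o = 84614/13044 = 84614*(1/13044) = 42307/6522 ≈ 6.4868)
-52675/o = -52675/42307/6522 = -52675*6522/42307 = -343546350/42307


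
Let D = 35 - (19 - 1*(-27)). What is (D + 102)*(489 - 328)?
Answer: 14651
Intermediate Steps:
D = -11 (D = 35 - (19 + 27) = 35 - 1*46 = 35 - 46 = -11)
(D + 102)*(489 - 328) = (-11 + 102)*(489 - 328) = 91*161 = 14651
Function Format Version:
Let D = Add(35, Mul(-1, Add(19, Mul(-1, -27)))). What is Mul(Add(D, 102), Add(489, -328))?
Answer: 14651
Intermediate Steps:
D = -11 (D = Add(35, Mul(-1, Add(19, 27))) = Add(35, Mul(-1, 46)) = Add(35, -46) = -11)
Mul(Add(D, 102), Add(489, -328)) = Mul(Add(-11, 102), Add(489, -328)) = Mul(91, 161) = 14651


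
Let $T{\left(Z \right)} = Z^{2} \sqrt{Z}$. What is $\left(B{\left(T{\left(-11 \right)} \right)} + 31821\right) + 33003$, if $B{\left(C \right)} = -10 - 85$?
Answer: $64729$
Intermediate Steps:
$T{\left(Z \right)} = Z^{\frac{5}{2}}$
$B{\left(C \right)} = -95$ ($B{\left(C \right)} = -10 - 85 = -95$)
$\left(B{\left(T{\left(-11 \right)} \right)} + 31821\right) + 33003 = \left(-95 + 31821\right) + 33003 = 31726 + 33003 = 64729$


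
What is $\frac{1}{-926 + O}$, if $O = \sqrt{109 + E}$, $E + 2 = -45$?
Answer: $- \frac{463}{428707} - \frac{\sqrt{62}}{857414} \approx -0.0010892$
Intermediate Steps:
$E = -47$ ($E = -2 - 45 = -47$)
$O = \sqrt{62}$ ($O = \sqrt{109 - 47} = \sqrt{62} \approx 7.874$)
$\frac{1}{-926 + O} = \frac{1}{-926 + \sqrt{62}}$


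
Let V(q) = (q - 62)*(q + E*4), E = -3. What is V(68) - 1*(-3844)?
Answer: 4180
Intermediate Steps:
V(q) = (-62 + q)*(-12 + q) (V(q) = (q - 62)*(q - 3*4) = (-62 + q)*(q - 12) = (-62 + q)*(-12 + q))
V(68) - 1*(-3844) = (744 + 68**2 - 74*68) - 1*(-3844) = (744 + 4624 - 5032) + 3844 = 336 + 3844 = 4180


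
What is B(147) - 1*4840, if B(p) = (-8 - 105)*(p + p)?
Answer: -38062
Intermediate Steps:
B(p) = -226*p
B(147) - 1*4840 = -226*147 - 1*4840 = -33222 - 4840 = -38062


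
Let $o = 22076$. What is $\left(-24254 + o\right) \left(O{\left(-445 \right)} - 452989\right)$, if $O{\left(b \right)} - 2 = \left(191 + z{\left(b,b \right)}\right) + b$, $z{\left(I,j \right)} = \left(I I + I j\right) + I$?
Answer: $125531208$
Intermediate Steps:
$z{\left(I,j \right)} = I + I^{2} + I j$ ($z{\left(I,j \right)} = \left(I^{2} + I j\right) + I = I + I^{2} + I j$)
$O{\left(b \right)} = 193 + b + b \left(1 + 2 b\right)$ ($O{\left(b \right)} = 2 + \left(\left(191 + b \left(1 + b + b\right)\right) + b\right) = 2 + \left(\left(191 + b \left(1 + 2 b\right)\right) + b\right) = 2 + \left(191 + b + b \left(1 + 2 b\right)\right) = 193 + b + b \left(1 + 2 b\right)$)
$\left(-24254 + o\right) \left(O{\left(-445 \right)} - 452989\right) = \left(-24254 + 22076\right) \left(\left(193 - 445 - 445 \left(1 + 2 \left(-445\right)\right)\right) - 452989\right) = - 2178 \left(\left(193 - 445 - 445 \left(1 - 890\right)\right) - 452989\right) = - 2178 \left(\left(193 - 445 - -395605\right) - 452989\right) = - 2178 \left(\left(193 - 445 + 395605\right) - 452989\right) = - 2178 \left(395353 - 452989\right) = \left(-2178\right) \left(-57636\right) = 125531208$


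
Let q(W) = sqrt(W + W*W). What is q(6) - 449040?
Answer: -449040 + sqrt(42) ≈ -4.4903e+5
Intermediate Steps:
q(W) = sqrt(W + W**2)
q(6) - 449040 = sqrt(6*(1 + 6)) - 449040 = sqrt(6*7) - 449040 = sqrt(42) - 449040 = -449040 + sqrt(42)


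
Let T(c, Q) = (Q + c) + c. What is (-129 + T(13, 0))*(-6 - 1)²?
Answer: -5047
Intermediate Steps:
T(c, Q) = Q + 2*c
(-129 + T(13, 0))*(-6 - 1)² = (-129 + (0 + 2*13))*(-6 - 1)² = (-129 + (0 + 26))*(-7)² = (-129 + 26)*49 = -103*49 = -5047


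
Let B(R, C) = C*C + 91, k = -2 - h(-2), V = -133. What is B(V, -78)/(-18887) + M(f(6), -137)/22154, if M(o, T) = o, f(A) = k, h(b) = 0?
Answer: -6219942/19019209 ≈ -0.32703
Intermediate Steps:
k = -2 (k = -2 - 1*0 = -2 + 0 = -2)
f(A) = -2
B(R, C) = 91 + C² (B(R, C) = C² + 91 = 91 + C²)
B(V, -78)/(-18887) + M(f(6), -137)/22154 = (91 + (-78)²)/(-18887) - 2/22154 = (91 + 6084)*(-1/18887) - 2*1/22154 = 6175*(-1/18887) - 1/11077 = -6175/18887 - 1/11077 = -6219942/19019209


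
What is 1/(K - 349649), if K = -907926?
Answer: -1/1257575 ≈ -7.9518e-7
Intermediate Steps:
1/(K - 349649) = 1/(-907926 - 349649) = 1/(-1257575) = -1/1257575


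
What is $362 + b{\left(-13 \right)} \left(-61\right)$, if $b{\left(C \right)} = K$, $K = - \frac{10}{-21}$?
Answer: $\frac{6992}{21} \approx 332.95$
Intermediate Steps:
$K = \frac{10}{21}$ ($K = \left(-10\right) \left(- \frac{1}{21}\right) = \frac{10}{21} \approx 0.47619$)
$b{\left(C \right)} = \frac{10}{21}$
$362 + b{\left(-13 \right)} \left(-61\right) = 362 + \frac{10}{21} \left(-61\right) = 362 - \frac{610}{21} = \frac{6992}{21}$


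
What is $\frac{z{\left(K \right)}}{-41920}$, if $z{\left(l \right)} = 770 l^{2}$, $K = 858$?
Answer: $- \frac{14171157}{1048} \approx -13522.0$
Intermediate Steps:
$\frac{z{\left(K \right)}}{-41920} = \frac{770 \cdot 858^{2}}{-41920} = 770 \cdot 736164 \left(- \frac{1}{41920}\right) = 566846280 \left(- \frac{1}{41920}\right) = - \frac{14171157}{1048}$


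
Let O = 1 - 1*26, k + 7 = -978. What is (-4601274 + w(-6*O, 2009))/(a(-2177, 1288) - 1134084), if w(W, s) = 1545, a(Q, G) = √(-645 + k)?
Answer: 2608239531618/643073260343 + 4599729*I*√1630/1286146520686 ≈ 4.0559 + 0.00014439*I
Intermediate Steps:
k = -985 (k = -7 - 978 = -985)
O = -25 (O = 1 - 26 = -25)
a(Q, G) = I*√1630 (a(Q, G) = √(-645 - 985) = √(-1630) = I*√1630)
(-4601274 + w(-6*O, 2009))/(a(-2177, 1288) - 1134084) = (-4601274 + 1545)/(I*√1630 - 1134084) = -4599729/(-1134084 + I*√1630)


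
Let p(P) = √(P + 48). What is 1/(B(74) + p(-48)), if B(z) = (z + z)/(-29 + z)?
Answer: 45/148 ≈ 0.30405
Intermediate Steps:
p(P) = √(48 + P)
B(z) = 2*z/(-29 + z) (B(z) = (2*z)/(-29 + z) = 2*z/(-29 + z))
1/(B(74) + p(-48)) = 1/(2*74/(-29 + 74) + √(48 - 48)) = 1/(2*74/45 + √0) = 1/(2*74*(1/45) + 0) = 1/(148/45 + 0) = 1/(148/45) = 45/148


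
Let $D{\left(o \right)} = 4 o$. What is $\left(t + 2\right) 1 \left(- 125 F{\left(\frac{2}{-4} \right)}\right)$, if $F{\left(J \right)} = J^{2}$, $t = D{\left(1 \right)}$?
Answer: $- \frac{375}{2} \approx -187.5$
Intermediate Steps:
$t = 4$ ($t = 4 \cdot 1 = 4$)
$\left(t + 2\right) 1 \left(- 125 F{\left(\frac{2}{-4} \right)}\right) = \left(4 + 2\right) 1 \left(- 125 \left(\frac{2}{-4}\right)^{2}\right) = 6 \cdot 1 \left(- 125 \left(2 \left(- \frac{1}{4}\right)\right)^{2}\right) = 6 \left(- 125 \left(- \frac{1}{2}\right)^{2}\right) = 6 \left(\left(-125\right) \frac{1}{4}\right) = 6 \left(- \frac{125}{4}\right) = - \frac{375}{2}$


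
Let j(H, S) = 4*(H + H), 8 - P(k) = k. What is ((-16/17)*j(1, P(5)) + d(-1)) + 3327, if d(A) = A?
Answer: 56414/17 ≈ 3318.5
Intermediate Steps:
P(k) = 8 - k
j(H, S) = 8*H (j(H, S) = 4*(2*H) = 8*H)
((-16/17)*j(1, P(5)) + d(-1)) + 3327 = ((-16/17)*(8*1) - 1) + 3327 = (-16*1/17*8 - 1) + 3327 = (-16/17*8 - 1) + 3327 = (-128/17 - 1) + 3327 = -145/17 + 3327 = 56414/17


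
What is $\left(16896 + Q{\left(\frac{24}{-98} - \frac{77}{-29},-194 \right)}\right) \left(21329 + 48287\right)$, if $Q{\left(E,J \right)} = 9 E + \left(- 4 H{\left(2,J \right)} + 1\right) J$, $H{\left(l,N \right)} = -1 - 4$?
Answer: $\frac{1270553749392}{1421} \approx 8.9413 \cdot 10^{8}$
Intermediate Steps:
$H{\left(l,N \right)} = -5$ ($H{\left(l,N \right)} = -1 - 4 = -5$)
$Q{\left(E,J \right)} = 9 E + 21 J$ ($Q{\left(E,J \right)} = 9 E + \left(\left(-4\right) \left(-5\right) + 1\right) J = 9 E + \left(20 + 1\right) J = 9 E + 21 J$)
$\left(16896 + Q{\left(\frac{24}{-98} - \frac{77}{-29},-194 \right)}\right) \left(21329 + 48287\right) = \left(16896 + \left(9 \left(\frac{24}{-98} - \frac{77}{-29}\right) + 21 \left(-194\right)\right)\right) \left(21329 + 48287\right) = \left(16896 - \left(4074 - 9 \left(24 \left(- \frac{1}{98}\right) - - \frac{77}{29}\right)\right)\right) 69616 = \left(16896 - \left(4074 - 9 \left(- \frac{12}{49} + \frac{77}{29}\right)\right)\right) 69616 = \left(16896 + \left(9 \cdot \frac{3425}{1421} - 4074\right)\right) 69616 = \left(16896 + \left(\frac{30825}{1421} - 4074\right)\right) 69616 = \left(16896 - \frac{5758329}{1421}\right) 69616 = \frac{18250887}{1421} \cdot 69616 = \frac{1270553749392}{1421}$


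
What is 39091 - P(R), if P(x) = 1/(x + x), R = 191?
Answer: 14932761/382 ≈ 39091.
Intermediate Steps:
P(x) = 1/(2*x)
39091 - P(R) = 39091 - 1/(2*191) = 39091 - 1*1/382 = 39091 - 1/382 = 14932761/382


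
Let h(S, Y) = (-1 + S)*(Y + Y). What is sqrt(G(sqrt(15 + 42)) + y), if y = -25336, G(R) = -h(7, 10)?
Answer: 4*I*sqrt(1591) ≈ 159.55*I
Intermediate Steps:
h(S, Y) = 2*Y*(-1 + S) (h(S, Y) = (-1 + S)*(2*Y) = 2*Y*(-1 + S))
G(R) = -120 (G(R) = -2*10*(-1 + 7) = -2*10*6 = -1*120 = -120)
sqrt(G(sqrt(15 + 42)) + y) = sqrt(-120 - 25336) = sqrt(-25456) = 4*I*sqrt(1591)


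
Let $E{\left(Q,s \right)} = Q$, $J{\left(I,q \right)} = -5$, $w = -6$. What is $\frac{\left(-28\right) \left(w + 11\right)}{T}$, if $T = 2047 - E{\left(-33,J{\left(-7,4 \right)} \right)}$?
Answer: $- \frac{7}{104} \approx -0.067308$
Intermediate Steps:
$T = 2080$ ($T = 2047 - -33 = 2047 + 33 = 2080$)
$\frac{\left(-28\right) \left(w + 11\right)}{T} = \frac{\left(-28\right) \left(-6 + 11\right)}{2080} = \left(-28\right) 5 \cdot \frac{1}{2080} = \left(-140\right) \frac{1}{2080} = - \frac{7}{104}$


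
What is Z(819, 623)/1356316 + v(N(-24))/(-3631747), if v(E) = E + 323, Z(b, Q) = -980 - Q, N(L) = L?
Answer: -6227228925/4925796564052 ≈ -0.0012642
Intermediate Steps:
v(E) = 323 + E
Z(819, 623)/1356316 + v(N(-24))/(-3631747) = (-980 - 1*623)/1356316 + (323 - 24)/(-3631747) = (-980 - 623)*(1/1356316) + 299*(-1/3631747) = -1603*1/1356316 - 299/3631747 = -1603/1356316 - 299/3631747 = -6227228925/4925796564052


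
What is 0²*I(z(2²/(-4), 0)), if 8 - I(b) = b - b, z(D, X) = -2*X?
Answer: 0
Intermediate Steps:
I(b) = 8 (I(b) = 8 - (b - b) = 8 - 1*0 = 8 + 0 = 8)
0²*I(z(2²/(-4), 0)) = 0²*8 = 0*8 = 0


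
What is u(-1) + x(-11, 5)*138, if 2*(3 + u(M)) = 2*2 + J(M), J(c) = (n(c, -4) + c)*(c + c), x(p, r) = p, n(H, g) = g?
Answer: -1514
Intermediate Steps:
J(c) = 2*c*(-4 + c) (J(c) = (-4 + c)*(c + c) = (-4 + c)*(2*c) = 2*c*(-4 + c))
u(M) = -1 + M*(-4 + M) (u(M) = -3 + (2*2 + 2*M*(-4 + M))/2 = -3 + (4 + 2*M*(-4 + M))/2 = -3 + (2 + M*(-4 + M)) = -1 + M*(-4 + M))
u(-1) + x(-11, 5)*138 = (-1 - (-4 - 1)) - 11*138 = (-1 - 1*(-5)) - 1518 = (-1 + 5) - 1518 = 4 - 1518 = -1514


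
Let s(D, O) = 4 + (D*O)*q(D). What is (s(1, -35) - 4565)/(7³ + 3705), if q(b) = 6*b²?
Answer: -4771/4048 ≈ -1.1786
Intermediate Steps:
s(D, O) = 4 + 6*O*D³ (s(D, O) = 4 + (D*O)*(6*D²) = 4 + 6*O*D³)
(s(1, -35) - 4565)/(7³ + 3705) = ((4 + 6*(-35)*1³) - 4565)/(7³ + 3705) = ((4 + 6*(-35)*1) - 4565)/(343 + 3705) = ((4 - 210) - 4565)/4048 = (-206 - 4565)*(1/4048) = -4771*1/4048 = -4771/4048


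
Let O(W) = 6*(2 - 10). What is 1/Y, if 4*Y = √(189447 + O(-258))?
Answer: 4*√189399/189399 ≈ 0.0091912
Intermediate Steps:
O(W) = -48 (O(W) = 6*(-8) = -48)
Y = √189399/4 (Y = √(189447 - 48)/4 = √189399/4 ≈ 108.80)
1/Y = 1/(√189399/4) = 4*√189399/189399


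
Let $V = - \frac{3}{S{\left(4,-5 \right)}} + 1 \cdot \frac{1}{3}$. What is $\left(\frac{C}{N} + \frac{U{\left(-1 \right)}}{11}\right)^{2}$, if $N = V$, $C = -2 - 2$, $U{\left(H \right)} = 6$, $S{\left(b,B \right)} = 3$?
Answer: $\frac{5184}{121} \approx 42.843$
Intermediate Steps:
$C = -4$
$V = - \frac{2}{3}$ ($V = - \frac{3}{3} + 1 \cdot \frac{1}{3} = \left(-3\right) \frac{1}{3} + 1 \cdot \frac{1}{3} = -1 + \frac{1}{3} = - \frac{2}{3} \approx -0.66667$)
$N = - \frac{2}{3} \approx -0.66667$
$\left(\frac{C}{N} + \frac{U{\left(-1 \right)}}{11}\right)^{2} = \left(- \frac{4}{- \frac{2}{3}} + \frac{6}{11}\right)^{2} = \left(\left(-4\right) \left(- \frac{3}{2}\right) + 6 \cdot \frac{1}{11}\right)^{2} = \left(6 + \frac{6}{11}\right)^{2} = \left(\frac{72}{11}\right)^{2} = \frac{5184}{121}$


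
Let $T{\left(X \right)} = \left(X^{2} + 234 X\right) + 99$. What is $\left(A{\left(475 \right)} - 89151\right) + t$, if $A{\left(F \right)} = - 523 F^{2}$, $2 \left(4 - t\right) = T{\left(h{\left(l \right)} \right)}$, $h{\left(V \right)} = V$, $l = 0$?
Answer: $- \frac{236182143}{2} \approx -1.1809 \cdot 10^{8}$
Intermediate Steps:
$T{\left(X \right)} = 99 + X^{2} + 234 X$
$t = - \frac{91}{2}$ ($t = 4 - \frac{99 + 0^{2} + 234 \cdot 0}{2} = 4 - \frac{99 + 0 + 0}{2} = 4 - \frac{99}{2} = - \frac{91}{2} \approx -45.5$)
$\left(A{\left(475 \right)} - 89151\right) + t = \left(- 523 \cdot 475^{2} - 89151\right) - \frac{91}{2} = \left(\left(-523\right) 225625 - 89151\right) - \frac{91}{2} = \left(-118001875 - 89151\right) - \frac{91}{2} = -118091026 - \frac{91}{2} = - \frac{236182143}{2}$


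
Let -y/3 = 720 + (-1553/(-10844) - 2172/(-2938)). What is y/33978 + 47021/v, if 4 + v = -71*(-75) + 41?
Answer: 601572590445041/69101366531288 ≈ 8.7057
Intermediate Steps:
v = 5362 (v = -4 + (-71*(-75) + 41) = -4 + (5325 + 41) = -4 + 5366 = 5362)
y = -34450619583/15929836 (y = -3*(720 + (-1553/(-10844) - 2172/(-2938))) = -3*(720 + (-1553*(-1/10844) - 2172*(-1/2938))) = -3*(720 + (1553/10844 + 1086/1469)) = -3*(720 + 14057941/15929836) = -3*11483539861/15929836 = -34450619583/15929836 ≈ -2162.6)
y/33978 + 47021/v = -34450619583/15929836/33978 + 47021/5362 = -34450619583/15929836*1/33978 + 47021*(1/5362) = -11483539861/180421322536 + 47021/5362 = 601572590445041/69101366531288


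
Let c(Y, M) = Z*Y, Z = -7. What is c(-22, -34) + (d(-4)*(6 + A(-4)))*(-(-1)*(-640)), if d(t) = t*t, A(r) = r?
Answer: -20326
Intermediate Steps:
d(t) = t**2
c(Y, M) = -7*Y
c(-22, -34) + (d(-4)*(6 + A(-4)))*(-(-1)*(-640)) = -7*(-22) + ((-4)**2*(6 - 4))*(-(-1)*(-640)) = 154 + (16*2)*(-1*640) = 154 + 32*(-640) = 154 - 20480 = -20326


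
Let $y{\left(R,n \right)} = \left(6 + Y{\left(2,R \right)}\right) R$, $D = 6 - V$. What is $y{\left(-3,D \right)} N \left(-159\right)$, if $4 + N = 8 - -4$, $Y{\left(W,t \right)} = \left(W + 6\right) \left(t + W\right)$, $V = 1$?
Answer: $-7632$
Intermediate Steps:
$Y{\left(W,t \right)} = \left(6 + W\right) \left(W + t\right)$
$D = 5$ ($D = 6 - 1 = 5$)
$y{\left(R,n \right)} = R \left(22 + 8 R\right)$ ($y{\left(R,n \right)} = \left(6 + \left(2^{2} + 6 \cdot 2 + 6 R + 2 R\right)\right) R = \left(6 + \left(4 + 12 + 6 R + 2 R\right)\right) R = \left(6 + \left(16 + 8 R\right)\right) R = \left(22 + 8 R\right) R = R \left(22 + 8 R\right)$)
$N = 8$ ($N = -4 + \left(8 - -4\right) = -4 + \left(8 + 4\right) = -4 + 12 = 8$)
$y{\left(-3,D \right)} N \left(-159\right) = 2 \left(-3\right) \left(11 + 4 \left(-3\right)\right) 8 \left(-159\right) = 2 \left(-3\right) \left(11 - 12\right) \left(-1272\right) = 2 \left(-3\right) \left(-1\right) \left(-1272\right) = 6 \left(-1272\right) = -7632$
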